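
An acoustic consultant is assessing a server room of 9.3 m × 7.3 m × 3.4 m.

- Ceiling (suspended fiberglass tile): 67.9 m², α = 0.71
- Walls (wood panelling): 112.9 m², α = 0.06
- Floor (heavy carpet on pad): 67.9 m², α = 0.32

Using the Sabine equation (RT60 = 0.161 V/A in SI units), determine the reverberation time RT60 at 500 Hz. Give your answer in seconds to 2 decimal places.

0.48 seconds

Equivalent absorption area: A = 67.9*0.71 + 112.9*0.06 + 67.9*0.32 = 76.711 m².
V = 9.3·7.3·3.4 = 230.826 m³.
T = 0.161 V/A = 0.161·230.826/76.711 = 0.48 s.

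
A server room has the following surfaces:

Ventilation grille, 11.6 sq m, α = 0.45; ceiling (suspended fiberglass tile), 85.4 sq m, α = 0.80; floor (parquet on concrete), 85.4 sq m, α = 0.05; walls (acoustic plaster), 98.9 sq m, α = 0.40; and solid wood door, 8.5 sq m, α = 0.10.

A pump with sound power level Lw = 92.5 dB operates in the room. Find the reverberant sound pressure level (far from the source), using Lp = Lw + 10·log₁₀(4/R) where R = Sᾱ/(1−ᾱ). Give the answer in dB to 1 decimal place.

75.5 dB

A = 118.220 sabins; S = 289.8 sq m.
ᾱ = 0.4079, so room constant R = A/(1−ᾱ) = 199.662 sq m.
Lp = Lw + 10 log₁₀(4/R) = 92.5 -16.98 = 75.5 dB.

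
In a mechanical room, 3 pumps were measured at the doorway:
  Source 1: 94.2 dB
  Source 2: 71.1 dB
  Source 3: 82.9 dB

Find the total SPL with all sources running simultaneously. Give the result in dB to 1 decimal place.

Σ 10^(Lᵢ/10) = 2.838e+09.
Back to dB: 10·log₁₀ Σ = 94.5 dB.

94.5 dB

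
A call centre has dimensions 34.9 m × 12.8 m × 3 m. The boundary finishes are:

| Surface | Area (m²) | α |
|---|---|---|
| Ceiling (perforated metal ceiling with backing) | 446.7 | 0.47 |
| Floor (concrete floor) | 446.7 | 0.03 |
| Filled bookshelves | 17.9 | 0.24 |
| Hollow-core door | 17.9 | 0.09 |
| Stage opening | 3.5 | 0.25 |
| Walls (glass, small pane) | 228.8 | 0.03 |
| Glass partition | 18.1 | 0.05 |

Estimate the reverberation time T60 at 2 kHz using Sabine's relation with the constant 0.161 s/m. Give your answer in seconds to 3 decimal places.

Summing Sᵢαᵢ: 209.949 + 13.401 + 4.296 + 1.611 + 0.875 + 6.864 + 0.905 → A = 237.901 sabins.
Volume V = 34.9 × 12.8 × 3 = 1340.16 m³.
RT60 = 0.161 · V / A = 0.161 × 1340.16 / 237.901 = 0.907 s.

0.907 sec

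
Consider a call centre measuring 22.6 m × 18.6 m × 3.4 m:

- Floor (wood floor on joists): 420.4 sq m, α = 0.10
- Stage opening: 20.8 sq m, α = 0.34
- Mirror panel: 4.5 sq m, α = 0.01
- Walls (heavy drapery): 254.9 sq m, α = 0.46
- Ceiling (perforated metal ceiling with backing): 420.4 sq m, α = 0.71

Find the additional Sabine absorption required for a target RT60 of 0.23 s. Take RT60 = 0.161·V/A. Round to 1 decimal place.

535.6 sabins

Equivalent absorption area: A₁ = 420.4·0.10 + 20.8·0.34 + 4.5·0.01 + 254.9·0.46 + 420.4·0.71 = 464.895 sq m.
Target A₂ = 0.161·1429.224/0.23 = 1000.457 sabins (V = 1429.224 m³).
Additional absorption ΔA = 1000.457 − 464.895 = 535.6 sabins.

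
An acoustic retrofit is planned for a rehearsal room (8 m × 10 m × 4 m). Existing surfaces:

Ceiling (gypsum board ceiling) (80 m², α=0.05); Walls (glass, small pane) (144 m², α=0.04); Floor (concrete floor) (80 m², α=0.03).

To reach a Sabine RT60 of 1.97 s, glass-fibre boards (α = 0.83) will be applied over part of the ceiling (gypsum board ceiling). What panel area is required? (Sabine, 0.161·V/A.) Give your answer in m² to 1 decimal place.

Equivalent absorption area: A₁ = 80·0.05 + 144·0.04 + 80·0.03 = 12.160 m².
Required A₂ = 0.161·320/1.97 = 26.152 sabins.
ΔA needed = 26.152 − 12.160 = 13.992 sabins.
Each m² of panel replacing the ceiling (gypsum board ceiling) adds (0.83 − 0.05) = 0.78 sabins.
Panel area = 13.992 / 0.78 = 17.9 m².

17.9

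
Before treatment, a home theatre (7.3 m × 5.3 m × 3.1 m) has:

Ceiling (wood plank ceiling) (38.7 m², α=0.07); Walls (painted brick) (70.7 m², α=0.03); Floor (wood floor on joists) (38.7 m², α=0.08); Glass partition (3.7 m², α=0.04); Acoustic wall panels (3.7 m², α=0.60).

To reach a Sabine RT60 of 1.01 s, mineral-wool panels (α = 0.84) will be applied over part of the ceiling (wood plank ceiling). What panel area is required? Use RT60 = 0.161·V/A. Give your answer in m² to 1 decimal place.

Total absorption A₁ = 38.7×0.07 + 70.7×0.03 + 38.7×0.08 + 3.7×0.04 + 3.7×0.60
  = 2.709 + 2.121 + 3.096 + 0.148 + 2.220 = 10.294 m² sabins.
Required A₂ = 0.161·119.939/1.01 = 19.119 sabins.
Absorption to add: 19.119 − 10.294 = 8.825 sabins.
Each m² of panel replacing the ceiling (wood plank ceiling) adds (0.84 − 0.07) = 0.77 sabins.
Panel area = 8.825 / 0.77 = 11.5 m².

11.5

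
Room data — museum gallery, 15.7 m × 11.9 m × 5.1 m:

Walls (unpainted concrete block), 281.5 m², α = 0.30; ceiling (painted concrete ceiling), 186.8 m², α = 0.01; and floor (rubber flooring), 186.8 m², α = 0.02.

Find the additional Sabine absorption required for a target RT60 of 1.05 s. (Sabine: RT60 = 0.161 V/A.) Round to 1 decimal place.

Equivalent absorption area: A₁ = 281.5*0.30 + 186.8*0.01 + 186.8*0.02 = 90.054 m².
For T = 1.05 s, need A₂ = 0.161·V/T = 0.161·952.833/1.05 = 146.101 sabins.
ΔA = A₂ − A₁ = 146.101 − 90.054 = 56.0 sabins.

56.0 sabins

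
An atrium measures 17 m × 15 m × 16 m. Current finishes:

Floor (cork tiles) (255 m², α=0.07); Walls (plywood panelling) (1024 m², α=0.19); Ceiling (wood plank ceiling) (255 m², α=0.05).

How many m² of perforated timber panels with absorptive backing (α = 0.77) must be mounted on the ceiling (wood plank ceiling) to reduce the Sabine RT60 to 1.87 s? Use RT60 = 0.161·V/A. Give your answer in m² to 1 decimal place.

Equivalent absorption area: A₁ = 255·0.07 + 1024·0.19 + 255·0.05 = 225.160 m².
Required A₂ = 0.161·4080/1.87 = 351.273 sabins.
ΔA needed = 351.273 − 225.160 = 126.113 sabins.
Net gain per m²: Δα = 0.77 − 0.05 = 0.72.
Area = ΔA/Δα = 126.113/0.72 = 175.2 m².

175.2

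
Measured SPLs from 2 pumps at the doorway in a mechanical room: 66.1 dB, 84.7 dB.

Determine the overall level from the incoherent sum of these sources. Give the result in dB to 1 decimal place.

84.8 dB

Converting to relative power and adding: 10^(66.1/10) + 10^(84.7/10) = 2.992e+08.
L_total = 10·log₁₀(2.992e+08) = 84.8 dB.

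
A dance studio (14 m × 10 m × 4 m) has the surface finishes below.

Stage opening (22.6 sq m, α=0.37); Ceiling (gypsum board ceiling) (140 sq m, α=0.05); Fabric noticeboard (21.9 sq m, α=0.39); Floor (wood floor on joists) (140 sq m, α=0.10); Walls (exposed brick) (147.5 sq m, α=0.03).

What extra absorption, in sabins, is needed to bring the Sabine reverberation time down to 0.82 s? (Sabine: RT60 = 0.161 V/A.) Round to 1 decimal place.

Total absorption A₁ = 22.6*0.37 + 140*0.05 + 21.9*0.39 + 140*0.10 + 147.5*0.03
  = 8.362 + 7.000 + 8.541 + 14.000 + 4.425 = 42.328 sq m sabins.
V = 560 m³. Required absorption A₂ = 0.161 × 560 / 0.82 = 109.951 sabins.
Additional absorption ΔA = 109.951 − 42.328 = 67.6 sabins.

67.6 sabins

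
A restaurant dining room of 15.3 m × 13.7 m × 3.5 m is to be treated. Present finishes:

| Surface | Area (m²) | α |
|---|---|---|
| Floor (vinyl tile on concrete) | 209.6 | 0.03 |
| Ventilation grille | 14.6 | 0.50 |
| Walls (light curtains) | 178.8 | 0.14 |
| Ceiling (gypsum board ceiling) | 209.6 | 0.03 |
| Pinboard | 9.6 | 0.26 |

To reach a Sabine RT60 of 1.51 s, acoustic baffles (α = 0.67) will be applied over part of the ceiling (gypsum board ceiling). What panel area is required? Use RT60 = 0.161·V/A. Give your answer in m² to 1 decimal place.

48.2

A₁ = Σ Sᵢαᵢ = 209.6*0.03 + 14.6*0.50 + 178.8*0.14 + 209.6*0.03 + 9.6*0.26 = 47.404 sabins.
Required A₂ = 0.161·733.635/1.51 = 78.222 sabins.
Absorption to add: 78.222 − 47.404 = 30.818 sabins.
Net gain per m²: Δα = 0.67 − 0.03 = 0.64.
Panel area = 30.818 / 0.64 = 48.2 m².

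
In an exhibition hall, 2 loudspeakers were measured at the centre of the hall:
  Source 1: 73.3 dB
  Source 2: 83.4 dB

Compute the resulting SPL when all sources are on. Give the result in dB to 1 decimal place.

83.8 dB

Converting to relative power and adding: 10^(73.3/10) + 10^(83.4/10) = 2.402e+08.
Combined level = 10 log₁₀(2.402e+08) = 83.8 dB.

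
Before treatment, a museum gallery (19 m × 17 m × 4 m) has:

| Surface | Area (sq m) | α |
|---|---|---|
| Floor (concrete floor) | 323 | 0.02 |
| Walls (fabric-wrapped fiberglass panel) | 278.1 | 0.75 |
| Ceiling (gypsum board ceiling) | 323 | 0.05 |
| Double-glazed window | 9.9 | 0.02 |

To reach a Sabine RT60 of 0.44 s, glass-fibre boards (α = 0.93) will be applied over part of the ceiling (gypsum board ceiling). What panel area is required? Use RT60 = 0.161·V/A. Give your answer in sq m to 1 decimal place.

Summing Sᵢαᵢ: 6.460 + 208.575 + 16.150 + 0.198 → A₁ = 231.383 sabins.
Required A₂ = 0.161·1292/0.44 = 472.755 sabins.
Absorption to add: 472.755 − 231.383 = 241.372 sabins.
Net gain per sq m: Δα = 0.93 − 0.05 = 0.88.
Panel area = 241.372 / 0.88 = 274.3 sq m.

274.3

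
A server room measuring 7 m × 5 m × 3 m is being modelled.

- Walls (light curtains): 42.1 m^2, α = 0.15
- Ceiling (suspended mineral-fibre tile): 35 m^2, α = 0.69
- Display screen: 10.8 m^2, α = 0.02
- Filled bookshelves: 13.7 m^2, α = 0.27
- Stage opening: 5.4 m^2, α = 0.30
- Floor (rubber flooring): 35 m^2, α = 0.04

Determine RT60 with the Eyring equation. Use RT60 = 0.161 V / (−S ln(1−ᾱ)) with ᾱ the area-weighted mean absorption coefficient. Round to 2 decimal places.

S = Σ Sᵢ = 142.0 m^2.
Absorption A = 42.1×0.15 + 35×0.69 + 10.8×0.02 + 13.7×0.27 + 5.4×0.30 + 35×0.04 = 37.400 sabins.
Mean coefficient ᾱ = A/S = 0.2634.
−S·ln(1−ᾱ) = −142.0 × ln(1 − 0.2634) = 43.411.
V = 7 × 5 × 3 = 105 m³.
T = 0.161·V/[−S·ln(1−ᾱ)] = 0.161·105/43.411 = 0.39 s.

0.39 seconds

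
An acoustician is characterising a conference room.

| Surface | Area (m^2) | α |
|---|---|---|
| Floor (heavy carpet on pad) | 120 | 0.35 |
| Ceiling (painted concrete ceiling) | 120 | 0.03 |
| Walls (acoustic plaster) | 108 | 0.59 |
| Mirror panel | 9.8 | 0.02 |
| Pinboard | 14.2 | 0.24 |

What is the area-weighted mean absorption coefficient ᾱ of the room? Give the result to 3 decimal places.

Total surface area S = 372.0 m^2.
Σ(Sᵢαᵢ) = 120*0.35 + 120*0.03 + 108*0.59 + 9.8*0.02 + 14.2*0.24 = 112.924.
ᾱ = 112.924 / 372.0 = 0.304.

0.304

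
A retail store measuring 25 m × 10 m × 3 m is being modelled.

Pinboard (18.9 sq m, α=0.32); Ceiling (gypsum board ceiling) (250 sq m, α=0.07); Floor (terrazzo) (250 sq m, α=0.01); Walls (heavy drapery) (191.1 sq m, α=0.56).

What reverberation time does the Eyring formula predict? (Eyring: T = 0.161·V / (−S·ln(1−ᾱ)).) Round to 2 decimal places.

Total surface area S = 18.9 + 250 + 250 + 191.1 = 710.0 sq m.
Σ(Sᵢαᵢ) = 18.9·0.32 + 250·0.07 + 250·0.01 + 191.1·0.56 = 133.064.
Mean coefficient ᾱ = A/S = 0.1874.
−S·ln(1−ᾱ) = −710.0 × ln(1 − 0.1874) = 147.337.
V = 25 × 10 × 3 = 750 m³.
T = 0.161·V/[−S·ln(1−ᾱ)] = 0.161·750/147.337 = 0.82 s.

0.82 sec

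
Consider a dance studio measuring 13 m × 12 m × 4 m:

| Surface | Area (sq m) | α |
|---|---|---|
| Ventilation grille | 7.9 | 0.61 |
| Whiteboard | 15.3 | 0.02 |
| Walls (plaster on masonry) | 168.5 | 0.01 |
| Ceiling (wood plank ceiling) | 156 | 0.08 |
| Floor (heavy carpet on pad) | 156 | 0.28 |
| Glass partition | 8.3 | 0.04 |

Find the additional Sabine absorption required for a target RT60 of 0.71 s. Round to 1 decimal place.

78.2 sabins

A₁ = Σ Sᵢαᵢ = 7.9*0.61 + 15.3*0.02 + 168.5*0.01 + 156*0.08 + 156*0.28 + 8.3*0.04 = 63.302 sabins.
Target A₂ = 0.161·624/0.71 = 141.499 sabins (V = 624 m³).
Shortfall: 141.499 − 63.302 = 78.2 sabins.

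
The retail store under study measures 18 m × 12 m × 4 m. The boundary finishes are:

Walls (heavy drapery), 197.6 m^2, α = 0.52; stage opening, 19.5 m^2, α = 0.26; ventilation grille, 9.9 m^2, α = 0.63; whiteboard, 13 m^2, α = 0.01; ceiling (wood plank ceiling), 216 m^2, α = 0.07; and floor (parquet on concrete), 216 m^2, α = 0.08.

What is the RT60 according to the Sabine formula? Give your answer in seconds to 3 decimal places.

Total absorption A = 197.6·0.52 + 19.5·0.26 + 9.9·0.63 + 13·0.01 + 216·0.07 + 216·0.08
  = 102.752 + 5.070 + 6.237 + 0.130 + 15.120 + 17.280 = 146.589 m^2 sabins.
V = 18·12·4 = 864 m³.
T = 0.161 V/A = 0.161·864/146.589 = 0.949 s.

0.949 seconds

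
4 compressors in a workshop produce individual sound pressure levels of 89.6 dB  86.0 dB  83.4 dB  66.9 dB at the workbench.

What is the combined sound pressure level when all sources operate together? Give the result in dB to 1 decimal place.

Σ 10^(Lᵢ/10) = 1.534e+09.
Combined level = 10 log₁₀(1.534e+09) = 91.9 dB.

91.9 dB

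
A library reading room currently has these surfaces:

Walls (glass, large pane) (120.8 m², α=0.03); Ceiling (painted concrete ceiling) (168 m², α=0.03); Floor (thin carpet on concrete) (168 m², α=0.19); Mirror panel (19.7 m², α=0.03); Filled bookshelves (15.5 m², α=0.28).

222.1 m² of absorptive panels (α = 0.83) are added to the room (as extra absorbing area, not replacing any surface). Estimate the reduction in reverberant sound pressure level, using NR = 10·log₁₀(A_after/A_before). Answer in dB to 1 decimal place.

7.0 dB

Equivalent absorption area: A_before = 120.8·0.03 + 168·0.03 + 168·0.19 + 19.7·0.03 + 15.5·0.28 = 45.515 m².
Added absorption = 222.1 × 0.83 = 184.343 sabins.
New total A_after = 229.858 sabins.
NR = 10·log₁₀(229.858/45.515) = 7.0 dB.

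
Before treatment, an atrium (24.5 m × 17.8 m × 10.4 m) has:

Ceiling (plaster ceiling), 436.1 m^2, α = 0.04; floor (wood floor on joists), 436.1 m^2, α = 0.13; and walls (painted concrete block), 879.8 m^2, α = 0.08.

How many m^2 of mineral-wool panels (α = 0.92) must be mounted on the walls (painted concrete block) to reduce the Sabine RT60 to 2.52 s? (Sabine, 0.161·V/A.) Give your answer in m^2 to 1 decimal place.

Equivalent absorption area: A₁ = 436.1×0.04 + 436.1×0.13 + 879.8×0.08 = 144.521 m^2.
V = 4535.44 m³. Target absorption A₂ = 0.161 × 4535.44 / 2.52 = 289.764 sabins.
ΔA needed = 289.764 − 144.521 = 145.243 sabins.
Net gain per m^2: Δα = 0.92 − 0.08 = 0.84.
Panel area = 145.243 / 0.84 = 172.9 m^2.

172.9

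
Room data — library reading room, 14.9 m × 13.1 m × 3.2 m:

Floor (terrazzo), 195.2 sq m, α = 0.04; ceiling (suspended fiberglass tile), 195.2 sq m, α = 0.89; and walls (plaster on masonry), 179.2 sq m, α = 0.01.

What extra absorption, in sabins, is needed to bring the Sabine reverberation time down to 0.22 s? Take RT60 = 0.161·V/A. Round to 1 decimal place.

Summing Sᵢαᵢ: 7.808 + 173.728 + 1.792 → A₁ = 183.328 sabins.
For T = 0.22 s, need A₂ = 0.161·V/T = 0.161·624.608/0.22 = 457.099 sabins.
ΔA = A₂ − A₁ = 457.099 − 183.328 = 273.8 sabins.

273.8 sabins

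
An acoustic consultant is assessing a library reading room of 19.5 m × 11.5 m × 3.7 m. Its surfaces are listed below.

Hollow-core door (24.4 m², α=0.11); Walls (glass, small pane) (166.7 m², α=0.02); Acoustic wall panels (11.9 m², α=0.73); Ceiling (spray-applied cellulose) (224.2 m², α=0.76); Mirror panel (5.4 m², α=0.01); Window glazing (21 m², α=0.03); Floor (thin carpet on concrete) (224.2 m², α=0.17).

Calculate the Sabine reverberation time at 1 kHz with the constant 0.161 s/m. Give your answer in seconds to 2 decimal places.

Equivalent absorption area: A = 24.4×0.11 + 166.7×0.02 + 11.9×0.73 + 224.2×0.76 + 5.4×0.01 + 21×0.03 + 224.2×0.17 = 223.895 m².
Volume V = 19.5 × 11.5 × 3.7 = 829.725 m³.
RT60 = 0.161 · V / A = 0.161 × 829.725 / 223.895 = 0.60 s.

0.60 s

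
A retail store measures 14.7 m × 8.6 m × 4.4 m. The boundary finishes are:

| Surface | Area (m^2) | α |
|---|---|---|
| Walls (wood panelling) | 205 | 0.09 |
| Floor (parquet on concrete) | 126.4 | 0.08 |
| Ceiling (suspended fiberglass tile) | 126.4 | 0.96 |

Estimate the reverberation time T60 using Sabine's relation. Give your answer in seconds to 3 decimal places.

0.597 sec

Total absorption A = 205×0.09 + 126.4×0.08 + 126.4×0.96
  = 18.450 + 10.112 + 121.344 = 149.906 m^2 sabins.
Room volume: 556.248 m³.
RT60 = 0.161 · V / A = 0.161 × 556.248 / 149.906 = 0.597 s.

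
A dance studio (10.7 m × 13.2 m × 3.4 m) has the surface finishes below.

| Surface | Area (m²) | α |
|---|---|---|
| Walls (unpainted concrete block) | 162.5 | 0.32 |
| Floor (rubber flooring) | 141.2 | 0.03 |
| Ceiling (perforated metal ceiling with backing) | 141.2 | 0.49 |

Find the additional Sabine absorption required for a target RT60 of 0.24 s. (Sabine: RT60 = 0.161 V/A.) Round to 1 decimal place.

196.7 sabins

Equivalent absorption area: A₁ = 162.5·0.32 + 141.2·0.03 + 141.2·0.49 = 125.424 m².
For T = 0.24 s, need A₂ = 0.161·V/T = 0.161·480.216/0.24 = 322.145 sabins.
Additional absorption ΔA = 322.145 − 125.424 = 196.7 sabins.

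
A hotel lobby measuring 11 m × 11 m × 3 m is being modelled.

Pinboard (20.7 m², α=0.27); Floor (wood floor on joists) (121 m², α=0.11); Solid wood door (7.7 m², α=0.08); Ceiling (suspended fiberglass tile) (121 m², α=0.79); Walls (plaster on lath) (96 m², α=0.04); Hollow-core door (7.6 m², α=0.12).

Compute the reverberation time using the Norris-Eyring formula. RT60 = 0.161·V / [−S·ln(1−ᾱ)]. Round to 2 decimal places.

0.40 s

Total surface area S = 20.7 + 121 + 7.7 + 121 + 96 + 7.6 = 374.0 m².
Σ(Sᵢαᵢ) = 20.7×0.27 + 121×0.11 + 7.7×0.08 + 121×0.79 + 96×0.04 + 7.6×0.12 = 119.857.
ᾱ = 119.857 / 374.0 = 0.3205.
−S·ln(1−ᾱ) = −374.0 × ln(1 − 0.3205) = 144.513.
V = 11 × 11 × 3 = 363 m³.
T = 0.161·V/[−S·ln(1−ᾱ)] = 0.161·363/144.513 = 0.40 s.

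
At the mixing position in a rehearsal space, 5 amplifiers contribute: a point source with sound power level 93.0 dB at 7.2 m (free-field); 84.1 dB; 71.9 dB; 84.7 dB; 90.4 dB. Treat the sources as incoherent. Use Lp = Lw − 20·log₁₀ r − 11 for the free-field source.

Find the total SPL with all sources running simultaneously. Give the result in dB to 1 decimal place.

92.2 dB

Source at 7.2 m: Lp = 93.0 − 20·log₁₀(7.2) − 11 = 64.9 dB.
Converting to relative power and adding: 10^(64.9/10) + 10^(84.1/10) + 10^(71.9/10) + 10^(84.7/10) + 10^(90.4/10) = 1.667e+09.
Back to dB: 10·log₁₀ Σ = 92.2 dB.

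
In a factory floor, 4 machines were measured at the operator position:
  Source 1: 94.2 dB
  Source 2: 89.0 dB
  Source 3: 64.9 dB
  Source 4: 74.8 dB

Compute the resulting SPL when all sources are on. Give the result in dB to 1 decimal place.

Sum in the linear (power) domain: Σ 10^(Lᵢ/10) = 10^(94.2/10) + 10^(89.0/10) + 10^(64.9/10) + 10^(74.8/10) = 3.458e+09.
Combined level = 10 log₁₀(3.458e+09) = 95.4 dB.

95.4 dB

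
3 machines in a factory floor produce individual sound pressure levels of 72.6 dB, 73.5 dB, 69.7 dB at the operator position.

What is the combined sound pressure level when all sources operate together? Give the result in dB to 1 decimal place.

77.0 dB

Converting to relative power and adding: 10^(72.6/10) + 10^(73.5/10) + 10^(69.7/10) = 4.992e+07.
Combined level = 10 log₁₀(4.992e+07) = 77.0 dB.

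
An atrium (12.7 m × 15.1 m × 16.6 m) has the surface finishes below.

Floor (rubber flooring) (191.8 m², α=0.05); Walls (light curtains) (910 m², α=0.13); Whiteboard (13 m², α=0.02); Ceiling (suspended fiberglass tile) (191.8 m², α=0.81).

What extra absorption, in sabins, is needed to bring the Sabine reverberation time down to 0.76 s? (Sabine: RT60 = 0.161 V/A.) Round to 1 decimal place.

390.9 sabins

Total absorption A₁ = 191.8·0.05 + 910·0.13 + 13·0.02 + 191.8·0.81
  = 9.590 + 118.300 + 0.260 + 155.358 = 283.508 m² sabins.
For T = 0.76 s, need A₂ = 0.161·V/T = 0.161·3183.382/0.76 = 674.374 sabins.
ΔA = A₂ − A₁ = 674.374 − 283.508 = 390.9 sabins.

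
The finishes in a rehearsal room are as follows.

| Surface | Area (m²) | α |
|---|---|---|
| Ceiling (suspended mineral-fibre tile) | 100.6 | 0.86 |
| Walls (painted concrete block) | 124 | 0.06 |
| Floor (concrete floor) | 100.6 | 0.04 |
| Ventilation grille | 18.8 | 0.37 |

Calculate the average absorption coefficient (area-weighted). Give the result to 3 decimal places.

0.305

Total surface area S = 344.0 m².
A = 100.6·0.86 + 124·0.06 + 100.6·0.04 + 18.8·0.37 = 104.936 sabins.
ᾱ = A/S = 0.305.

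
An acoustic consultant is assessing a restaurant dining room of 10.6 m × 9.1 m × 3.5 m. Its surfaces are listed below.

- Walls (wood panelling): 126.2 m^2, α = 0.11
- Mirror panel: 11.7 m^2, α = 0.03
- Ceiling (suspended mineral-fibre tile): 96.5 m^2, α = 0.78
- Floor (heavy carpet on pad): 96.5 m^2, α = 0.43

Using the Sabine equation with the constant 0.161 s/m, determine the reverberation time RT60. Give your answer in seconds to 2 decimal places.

0.41 seconds

Equivalent absorption area: A = 126.2×0.11 + 11.7×0.03 + 96.5×0.78 + 96.5×0.43 = 130.998 m^2.
Volume V = 10.6 × 9.1 × 3.5 = 337.61 m³.
T = 0.161 V/A = 0.161·337.61/130.998 = 0.41 s.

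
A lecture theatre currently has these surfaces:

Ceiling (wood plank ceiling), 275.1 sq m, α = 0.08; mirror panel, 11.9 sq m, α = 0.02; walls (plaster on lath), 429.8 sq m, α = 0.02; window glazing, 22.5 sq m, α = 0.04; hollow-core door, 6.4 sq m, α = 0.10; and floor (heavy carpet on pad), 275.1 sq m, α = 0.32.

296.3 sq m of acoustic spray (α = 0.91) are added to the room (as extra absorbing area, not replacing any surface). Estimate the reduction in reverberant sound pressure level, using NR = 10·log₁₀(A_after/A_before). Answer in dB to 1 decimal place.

Equivalent absorption area: A_before = 275.1×0.08 + 11.9×0.02 + 429.8×0.02 + 22.5×0.04 + 6.4×0.10 + 275.1×0.32 = 120.414 sq m.
Treatment contributes 296.3·0.91 = 269.633 sabins.
A_after = 120.414 + 269.633 = 390.047 sabins.
NR = 10·log₁₀(390.047/120.414) = 5.1 dB.

5.1 dB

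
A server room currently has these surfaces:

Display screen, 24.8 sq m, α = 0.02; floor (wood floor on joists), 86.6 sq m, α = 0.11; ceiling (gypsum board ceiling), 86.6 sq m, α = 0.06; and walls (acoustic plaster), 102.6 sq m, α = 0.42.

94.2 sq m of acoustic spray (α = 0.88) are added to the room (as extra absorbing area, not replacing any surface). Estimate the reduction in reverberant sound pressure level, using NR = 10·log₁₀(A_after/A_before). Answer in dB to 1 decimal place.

3.8 dB

Total absorption A_before = 24.8·0.02 + 86.6·0.11 + 86.6·0.06 + 102.6·0.42
  = 0.496 + 9.526 + 5.196 + 43.092 = 58.310 sq m sabins.
Treatment contributes 94.2·0.88 = 82.896 sabins.
New total A_after = 141.206 sabins.
NR = 10·log₁₀(141.206/58.310) = 3.8 dB.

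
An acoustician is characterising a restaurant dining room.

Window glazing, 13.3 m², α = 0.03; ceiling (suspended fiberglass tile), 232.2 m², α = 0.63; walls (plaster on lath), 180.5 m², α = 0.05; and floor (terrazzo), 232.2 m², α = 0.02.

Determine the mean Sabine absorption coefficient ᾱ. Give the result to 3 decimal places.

0.244

Total surface area S = 658.2 m².
Weighted sum Σ Sα = 160.354.
ᾱ = 160.354 / 658.2 = 0.244.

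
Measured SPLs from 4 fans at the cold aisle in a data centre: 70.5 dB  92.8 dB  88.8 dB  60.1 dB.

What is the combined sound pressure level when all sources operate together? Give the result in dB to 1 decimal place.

Σ 10^(Lᵢ/10) = 2.676e+09.
Back to dB: 10·log₁₀ Σ = 94.3 dB.

94.3 dB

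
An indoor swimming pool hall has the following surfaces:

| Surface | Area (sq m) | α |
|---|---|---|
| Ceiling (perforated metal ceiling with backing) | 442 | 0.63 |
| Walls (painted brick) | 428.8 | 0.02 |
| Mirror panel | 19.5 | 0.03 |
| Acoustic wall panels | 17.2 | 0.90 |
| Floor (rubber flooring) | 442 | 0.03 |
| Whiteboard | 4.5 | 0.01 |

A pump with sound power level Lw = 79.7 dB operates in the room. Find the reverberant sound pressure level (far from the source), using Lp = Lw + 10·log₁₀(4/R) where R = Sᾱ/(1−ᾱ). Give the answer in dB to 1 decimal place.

A = 316.406 sabins; S = 1354.0 sq m.
ᾱ = 316.406/1354.0 = 0.2337; R = Sᾱ/(1−ᾱ) = 316.406/(1−0.2337) = 412.901 sq m.
Lp = 79.7 + 10·log₁₀(4/412.901) = 79.7 + (-20.14) = 59.6 dB.

59.6 dB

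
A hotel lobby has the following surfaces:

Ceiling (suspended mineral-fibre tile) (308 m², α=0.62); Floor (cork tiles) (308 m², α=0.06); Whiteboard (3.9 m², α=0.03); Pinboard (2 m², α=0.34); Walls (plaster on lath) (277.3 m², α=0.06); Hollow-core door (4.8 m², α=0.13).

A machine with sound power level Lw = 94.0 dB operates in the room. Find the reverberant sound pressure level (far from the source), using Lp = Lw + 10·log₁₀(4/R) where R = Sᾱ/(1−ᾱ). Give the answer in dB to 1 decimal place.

Σ(Sᵢαᵢ) = 308×0.62 + 308×0.06 + 3.9×0.03 + 2×0.34 + 277.3×0.06 + 4.8×0.13 = 227.499; total area S = 904.0 m².
ᾱ = 227.499/904.0 = 0.2517; R = Sᾱ/(1−ᾱ) = 227.499/(1−0.2517) = 304.021 m².
Lp = 94.0 + 10·log₁₀(4/304.021) = 94.0 + (-18.81) = 75.2 dB.

75.2 dB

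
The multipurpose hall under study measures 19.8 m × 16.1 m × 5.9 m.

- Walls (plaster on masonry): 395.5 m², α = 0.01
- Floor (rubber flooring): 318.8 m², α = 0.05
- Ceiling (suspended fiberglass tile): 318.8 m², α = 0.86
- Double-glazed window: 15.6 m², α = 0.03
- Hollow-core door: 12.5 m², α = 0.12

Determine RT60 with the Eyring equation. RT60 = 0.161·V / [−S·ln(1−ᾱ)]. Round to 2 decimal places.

Total surface area S = 395.5 + 318.8 + 318.8 + 15.6 + 12.5 = 1061.2 m².
Σ(Sᵢαᵢ) = 395.5·0.01 + 318.8·0.05 + 318.8·0.86 + 15.6·0.03 + 12.5·0.12 = 296.031.
Mean coefficient ᾱ = A/S = 0.2790.
−S·ln(1−ᾱ) = −1061.2 × ln(1 − 0.2790) = 347.136.
V = 19.8 × 16.1 × 5.9 = 1880.802 m³.
RT60 = 0.161 × 1880.802 / 347.136 = 0.87 s.

0.87 seconds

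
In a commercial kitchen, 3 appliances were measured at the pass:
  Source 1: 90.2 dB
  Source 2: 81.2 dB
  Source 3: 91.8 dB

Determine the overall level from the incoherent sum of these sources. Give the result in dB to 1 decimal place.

Converting to relative power and adding: 10^(90.2/10) + 10^(81.2/10) + 10^(91.8/10) = 2.693e+09.
L_total = 10·log₁₀(2.693e+09) = 94.3 dB.

94.3 dB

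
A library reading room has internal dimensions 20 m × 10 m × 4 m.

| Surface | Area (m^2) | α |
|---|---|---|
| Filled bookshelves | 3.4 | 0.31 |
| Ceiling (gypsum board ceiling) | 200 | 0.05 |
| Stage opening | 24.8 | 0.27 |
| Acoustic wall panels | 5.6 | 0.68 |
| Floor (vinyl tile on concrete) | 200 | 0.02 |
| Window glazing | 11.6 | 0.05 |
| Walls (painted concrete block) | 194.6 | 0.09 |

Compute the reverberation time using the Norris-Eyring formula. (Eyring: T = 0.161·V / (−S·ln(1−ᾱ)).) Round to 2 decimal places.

Total surface area S = 3.4 + 200 + 24.8 + 5.6 + 200 + 11.6 + 194.6 = 640.0 m^2.
Absorption A = 3.4·0.31 + 200·0.05 + 24.8·0.27 + 5.6·0.68 + 200·0.02 + 11.6·0.05 + 194.6·0.09 = 43.652 sabins.
ᾱ = 43.652 / 640.0 = 0.0682.
−S·ln(1−ᾱ) = −640.0 × ln(1 − 0.0682) = 45.208.
V = 20 × 10 × 4 = 800 m³.
RT60 = 0.161 × 800 / 45.208 = 2.85 s.

2.85 sec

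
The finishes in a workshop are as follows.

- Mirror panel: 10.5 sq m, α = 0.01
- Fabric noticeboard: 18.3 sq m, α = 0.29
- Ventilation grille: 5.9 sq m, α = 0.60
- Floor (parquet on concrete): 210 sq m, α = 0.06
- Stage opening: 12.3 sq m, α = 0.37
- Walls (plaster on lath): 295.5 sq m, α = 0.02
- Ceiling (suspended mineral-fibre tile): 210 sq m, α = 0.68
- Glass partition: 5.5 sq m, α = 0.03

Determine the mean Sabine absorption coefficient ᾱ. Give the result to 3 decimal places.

0.228

S = Σ Sᵢ = 10.5 + 18.3 + 5.9 + 210 + 12.3 + 295.5 + 210 + 5.5 = 768.0 sq m.
A = 10.5·0.01 + 18.3·0.29 + 5.9·0.60 + 210·0.06 + 12.3·0.37 + 295.5·0.02 + 210·0.68 + 5.5·0.03 = 174.978 sabins.
ᾱ = A/S = 0.228.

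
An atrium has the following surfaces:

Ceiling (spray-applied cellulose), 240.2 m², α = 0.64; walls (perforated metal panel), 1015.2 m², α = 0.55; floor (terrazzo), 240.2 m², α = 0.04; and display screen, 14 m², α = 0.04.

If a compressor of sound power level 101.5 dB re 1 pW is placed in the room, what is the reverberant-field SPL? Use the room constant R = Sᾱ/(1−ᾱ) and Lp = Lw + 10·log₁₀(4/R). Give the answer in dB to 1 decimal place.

76.1 dB

A = 722.256 sabins; S = 1509.6 m².
ᾱ = 722.256/1509.6 = 0.4784; R = Sᾱ/(1−ᾱ) = 722.256/(1−0.4784) = 1384.693 m².
Lp = Lw + 10 log₁₀(4/R) = 101.5 -25.39 = 76.1 dB.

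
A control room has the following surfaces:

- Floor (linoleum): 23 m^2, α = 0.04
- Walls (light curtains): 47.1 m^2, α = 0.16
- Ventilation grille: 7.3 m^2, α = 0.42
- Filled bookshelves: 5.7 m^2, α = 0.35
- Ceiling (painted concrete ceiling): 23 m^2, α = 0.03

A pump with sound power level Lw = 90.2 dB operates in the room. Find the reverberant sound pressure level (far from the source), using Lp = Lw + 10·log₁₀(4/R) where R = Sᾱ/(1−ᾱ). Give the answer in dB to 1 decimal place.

Σ(Sᵢαᵢ) = 23×0.04 + 47.1×0.16 + 7.3×0.42 + 5.7×0.35 + 23×0.03 = 14.207; total area S = 106.1 m^2.
ᾱ = 14.207/106.1 = 0.1339; R = Sᾱ/(1−ᾱ) = 14.207/(1−0.1339) = 16.403 m^2.
Lp = Lw + 10 log₁₀(4/R) = 90.2 -6.13 = 84.1 dB.

84.1 dB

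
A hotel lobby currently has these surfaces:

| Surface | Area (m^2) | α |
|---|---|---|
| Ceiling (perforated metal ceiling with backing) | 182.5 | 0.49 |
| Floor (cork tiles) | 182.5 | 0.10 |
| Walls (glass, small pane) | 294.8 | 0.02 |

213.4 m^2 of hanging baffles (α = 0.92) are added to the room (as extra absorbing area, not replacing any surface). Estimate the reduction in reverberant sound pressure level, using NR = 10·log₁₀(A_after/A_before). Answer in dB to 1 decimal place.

Total absorption A_before = 182.5*0.49 + 182.5*0.10 + 294.8*0.02
  = 89.425 + 18.250 + 5.896 = 113.571 m^2 sabins.
Added absorption = 213.4 × 0.92 = 196.328 sabins.
A_after = 113.571 + 196.328 = 309.899 sabins.
NR = 10·log₁₀(309.899/113.571) = 4.4 dB.

4.4 dB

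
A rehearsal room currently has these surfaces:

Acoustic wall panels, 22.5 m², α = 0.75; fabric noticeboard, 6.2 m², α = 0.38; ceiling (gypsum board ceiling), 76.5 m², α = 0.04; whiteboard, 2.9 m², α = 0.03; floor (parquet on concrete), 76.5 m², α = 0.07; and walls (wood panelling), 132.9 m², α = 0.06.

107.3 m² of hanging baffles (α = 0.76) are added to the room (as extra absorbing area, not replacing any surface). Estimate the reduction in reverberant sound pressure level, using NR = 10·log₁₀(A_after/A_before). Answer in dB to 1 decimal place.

5.2 dB

A_before = Σ Sᵢαᵢ = 22.5×0.75 + 6.2×0.38 + 76.5×0.04 + 2.9×0.03 + 76.5×0.07 + 132.9×0.06 = 35.707 sabins.
Treatment contributes 107.3·0.76 = 81.548 sabins.
New total A_after = 117.255 sabins.
NR = 10·log₁₀(117.255/35.707) = 5.2 dB.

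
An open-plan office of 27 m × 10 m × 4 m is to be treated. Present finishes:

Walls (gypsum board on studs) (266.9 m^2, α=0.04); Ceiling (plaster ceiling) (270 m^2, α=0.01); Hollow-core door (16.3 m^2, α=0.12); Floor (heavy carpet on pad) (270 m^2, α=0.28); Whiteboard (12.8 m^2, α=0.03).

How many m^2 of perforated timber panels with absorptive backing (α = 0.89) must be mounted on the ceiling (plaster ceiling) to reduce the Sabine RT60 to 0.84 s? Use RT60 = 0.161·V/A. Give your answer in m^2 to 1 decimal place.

131.5

Total absorption A₁ = 266.9×0.04 + 270×0.01 + 16.3×0.12 + 270×0.28 + 12.8×0.03
  = 10.676 + 2.700 + 1.956 + 75.600 + 0.384 = 91.316 m^2 sabins.
V = 1080 m³. Target absorption A₂ = 0.161 × 1080 / 0.84 = 207.000 sabins.
ΔA needed = 207.000 − 91.316 = 115.684 sabins.
Each m^2 of panel replacing the ceiling (plaster ceiling) adds (0.89 − 0.01) = 0.88 sabins.
Panel area = 115.684 / 0.88 = 131.5 m^2.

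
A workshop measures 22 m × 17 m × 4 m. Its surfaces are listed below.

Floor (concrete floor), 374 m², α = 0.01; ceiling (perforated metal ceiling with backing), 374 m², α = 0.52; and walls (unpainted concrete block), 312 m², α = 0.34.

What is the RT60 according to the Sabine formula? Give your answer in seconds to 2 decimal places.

0.79 s

Total absorption A = 374*0.01 + 374*0.52 + 312*0.34
  = 3.740 + 194.480 + 106.080 = 304.300 m² sabins.
V = 22·17·4 = 1496 m³.
RT60 = 0.161 · V / A = 0.161 × 1496 / 304.300 = 0.79 s.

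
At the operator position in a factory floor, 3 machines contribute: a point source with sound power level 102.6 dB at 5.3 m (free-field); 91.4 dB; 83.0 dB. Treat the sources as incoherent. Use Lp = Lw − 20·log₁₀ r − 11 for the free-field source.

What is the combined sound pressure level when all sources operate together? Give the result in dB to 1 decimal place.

Source at 5.3 m: Lp = 102.6 − 20·log₁₀(5.3) − 11 = 77.1 dB.
Converting to relative power and adding: 10^(77.1/10) + 10^(91.4/10) + 10^(83.0/10) = 1.631e+09.
Combined level = 10 log₁₀(1.631e+09) = 92.1 dB.

92.1 dB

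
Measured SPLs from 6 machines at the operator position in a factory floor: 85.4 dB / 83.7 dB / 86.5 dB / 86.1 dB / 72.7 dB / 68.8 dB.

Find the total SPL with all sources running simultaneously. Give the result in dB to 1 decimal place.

Sum in the linear (power) domain: Σ 10^(Lᵢ/10) = 10^(85.4/10) + 10^(83.7/10) + 10^(86.5/10) + 10^(86.1/10) + 10^(72.7/10) + 10^(68.8/10) = 1.461e+09.
L_total = 10·log₁₀(1.461e+09) = 91.6 dB.

91.6 dB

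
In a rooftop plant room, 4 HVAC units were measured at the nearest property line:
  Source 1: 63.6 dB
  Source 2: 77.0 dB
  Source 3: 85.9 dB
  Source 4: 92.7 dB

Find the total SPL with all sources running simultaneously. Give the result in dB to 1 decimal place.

93.6 dB

Converting to relative power and adding: 10^(63.6/10) + 10^(77.0/10) + 10^(85.9/10) + 10^(92.7/10) = 2.304e+09.
L_total = 10·log₁₀(2.304e+09) = 93.6 dB.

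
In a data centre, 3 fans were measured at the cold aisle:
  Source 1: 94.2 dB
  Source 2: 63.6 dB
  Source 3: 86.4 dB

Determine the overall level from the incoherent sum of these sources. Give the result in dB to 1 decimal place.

Σ 10^(Lᵢ/10) = 3.069e+09.
Back to dB: 10·log₁₀ Σ = 94.9 dB.

94.9 dB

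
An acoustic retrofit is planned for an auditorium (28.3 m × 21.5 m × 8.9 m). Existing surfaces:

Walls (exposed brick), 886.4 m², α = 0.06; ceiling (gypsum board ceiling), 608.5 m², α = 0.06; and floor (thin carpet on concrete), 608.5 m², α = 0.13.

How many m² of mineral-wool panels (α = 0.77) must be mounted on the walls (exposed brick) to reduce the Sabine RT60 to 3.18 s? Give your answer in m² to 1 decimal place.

148.4

Total absorption A₁ = 886.4*0.06 + 608.5*0.06 + 608.5*0.13
  = 53.184 + 36.510 + 79.105 = 168.799 m² sabins.
V = 5415.205 m³. Target absorption A₂ = 0.161 × 5415.205 / 3.18 = 274.166 sabins.
ΔA needed = 274.166 − 168.799 = 105.367 sabins.
Each m² of panel replacing the walls (exposed brick) adds (0.77 − 0.06) = 0.71 sabins.
Panel area = 105.367 / 0.71 = 148.4 m².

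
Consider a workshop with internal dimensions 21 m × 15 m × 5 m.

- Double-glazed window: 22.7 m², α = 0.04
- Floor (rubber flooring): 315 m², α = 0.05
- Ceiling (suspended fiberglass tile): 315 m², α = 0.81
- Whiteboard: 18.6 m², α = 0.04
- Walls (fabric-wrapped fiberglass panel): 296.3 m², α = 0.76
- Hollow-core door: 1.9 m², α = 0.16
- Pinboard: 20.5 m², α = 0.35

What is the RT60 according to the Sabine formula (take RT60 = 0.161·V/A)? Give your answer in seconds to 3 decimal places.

Equivalent absorption area: A = 22.7·0.04 + 315·0.05 + 315·0.81 + 18.6·0.04 + 296.3·0.76 + 1.9·0.16 + 20.5·0.35 = 505.219 m².
Room volume: 1575 m³.
Sabine: RT60 = 0.161 × 1575 / 505.219 = 0.502 s.

0.502 s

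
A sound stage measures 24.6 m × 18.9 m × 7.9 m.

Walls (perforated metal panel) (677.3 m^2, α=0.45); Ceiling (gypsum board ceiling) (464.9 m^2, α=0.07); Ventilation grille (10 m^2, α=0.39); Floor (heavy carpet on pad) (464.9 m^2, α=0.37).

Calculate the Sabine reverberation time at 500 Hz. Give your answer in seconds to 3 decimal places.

1.152 seconds

Summing Sᵢαᵢ: 304.785 + 32.543 + 3.900 + 172.013 → A = 513.241 sabins.
Room volume: 3673.026 m³.
T = 0.161 V/A = 0.161·3673.026/513.241 = 1.152 s.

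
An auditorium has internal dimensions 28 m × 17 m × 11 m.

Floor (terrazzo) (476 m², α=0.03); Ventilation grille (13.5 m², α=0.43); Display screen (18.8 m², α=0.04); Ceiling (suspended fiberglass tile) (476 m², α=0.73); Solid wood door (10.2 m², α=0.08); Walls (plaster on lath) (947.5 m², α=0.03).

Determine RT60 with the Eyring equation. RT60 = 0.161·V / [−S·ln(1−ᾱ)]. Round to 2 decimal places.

S = Σ Sᵢ = 1942.0 m².
Absorption A = 476·0.03 + 13.5·0.43 + 18.8·0.04 + 476·0.73 + 10.2·0.08 + 947.5·0.03 = 397.558 sabins.
ᾱ = 397.558 / 1942.0 = 0.2047.
Eyring denominator: −S ln(1−ᾱ) = 444.788.
V = 28 × 17 × 11 = 5236 m³.
RT60 = 0.161 × 5236 / 444.788 = 1.90 s.

1.90 s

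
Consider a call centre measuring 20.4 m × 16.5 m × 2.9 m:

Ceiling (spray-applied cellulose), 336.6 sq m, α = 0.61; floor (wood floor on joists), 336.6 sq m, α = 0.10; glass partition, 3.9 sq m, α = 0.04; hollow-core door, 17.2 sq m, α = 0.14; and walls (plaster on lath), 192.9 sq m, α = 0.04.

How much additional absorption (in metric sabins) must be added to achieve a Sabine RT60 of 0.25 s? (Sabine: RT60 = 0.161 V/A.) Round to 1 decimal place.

379.4 sabins

Summing Sᵢαᵢ: 205.326 + 33.660 + 0.156 + 2.408 + 7.716 → A₁ = 249.266 sabins.
V = 976.14 m³. Required absorption A₂ = 0.161 × 976.14 / 0.25 = 628.634 sabins.
Additional absorption ΔA = 628.634 − 249.266 = 379.4 sabins.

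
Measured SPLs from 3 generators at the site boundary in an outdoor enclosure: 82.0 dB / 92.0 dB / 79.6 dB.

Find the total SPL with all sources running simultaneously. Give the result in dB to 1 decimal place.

92.6 dB

Sum in the linear (power) domain: Σ 10^(Lᵢ/10) = 10^(82.0/10) + 10^(92.0/10) + 10^(79.6/10) = 1.835e+09.
Combined level = 10 log₁₀(1.835e+09) = 92.6 dB.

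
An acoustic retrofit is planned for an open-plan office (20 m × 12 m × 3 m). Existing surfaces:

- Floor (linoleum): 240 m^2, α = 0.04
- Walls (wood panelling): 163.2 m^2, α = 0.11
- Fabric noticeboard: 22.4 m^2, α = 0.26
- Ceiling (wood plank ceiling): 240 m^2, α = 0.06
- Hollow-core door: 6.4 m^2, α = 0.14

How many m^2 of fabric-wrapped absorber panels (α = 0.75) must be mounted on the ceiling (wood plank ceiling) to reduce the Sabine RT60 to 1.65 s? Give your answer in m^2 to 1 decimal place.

Total absorption A₁ = 240·0.04 + 163.2·0.11 + 22.4·0.26 + 240·0.06 + 6.4·0.14
  = 9.600 + 17.952 + 5.824 + 14.400 + 0.896 = 48.672 m^2 sabins.
Required A₂ = 0.161·720/1.65 = 70.255 sabins.
Absorption to add: 70.255 − 48.672 = 21.583 sabins.
Net gain per m^2: Δα = 0.75 − 0.06 = 0.69.
Panel area = 21.583 / 0.69 = 31.3 m^2.

31.3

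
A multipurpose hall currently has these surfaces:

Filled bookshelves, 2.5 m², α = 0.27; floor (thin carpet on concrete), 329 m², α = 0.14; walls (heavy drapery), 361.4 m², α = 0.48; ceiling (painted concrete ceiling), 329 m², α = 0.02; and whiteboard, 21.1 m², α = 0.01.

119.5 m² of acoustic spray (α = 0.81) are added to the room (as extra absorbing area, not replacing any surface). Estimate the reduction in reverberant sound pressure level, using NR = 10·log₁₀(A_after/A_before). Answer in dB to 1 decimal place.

1.5 dB

Equivalent absorption area: A_before = 2.5·0.27 + 329·0.14 + 361.4·0.48 + 329·0.02 + 21.1·0.01 = 226.998 m².
Added absorption = 119.5 × 0.81 = 96.795 sabins.
A_after = 226.998 + 96.795 = 323.793 sabins.
NR = 10·log₁₀(323.793/226.998) = 1.5 dB.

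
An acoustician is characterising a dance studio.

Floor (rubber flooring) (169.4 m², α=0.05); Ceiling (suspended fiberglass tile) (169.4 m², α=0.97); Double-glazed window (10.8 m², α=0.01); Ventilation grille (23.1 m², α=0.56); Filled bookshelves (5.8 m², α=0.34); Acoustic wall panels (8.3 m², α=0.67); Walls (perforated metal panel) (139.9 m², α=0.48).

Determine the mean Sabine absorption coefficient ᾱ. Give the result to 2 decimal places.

0.49

Total surface area S = 526.7 m².
Σ(Sᵢαᵢ) = 169.4*0.05 + 169.4*0.97 + 10.8*0.01 + 23.1*0.56 + 5.8*0.34 + 8.3*0.67 + 139.9*0.48 = 260.517.
ᾱ = 260.517 / 526.7 = 0.49.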